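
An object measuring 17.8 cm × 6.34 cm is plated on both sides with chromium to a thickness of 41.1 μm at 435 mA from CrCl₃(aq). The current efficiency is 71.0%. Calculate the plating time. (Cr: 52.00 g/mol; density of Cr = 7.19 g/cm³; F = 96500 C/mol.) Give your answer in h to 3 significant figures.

Plated area = 2 × 17.8 × 6.34 = 225.7 cm²
Volume = 225.7 × 41.1×10⁻⁴ cm = 0.9276 cm³
m(Cr) = 0.9276 × 7.19 = 6.669 g
n(Cr) = 6.669 / 52.00 = 0.1283 mol; n(e⁻) = 3 × 0.1283 = 0.3849 mol
Q = 0.3849 × 96500 / 0.710 = 52310 C
t = 52310 / 0.435 = 1.203×10^5 s = 33.4 h

33.4 h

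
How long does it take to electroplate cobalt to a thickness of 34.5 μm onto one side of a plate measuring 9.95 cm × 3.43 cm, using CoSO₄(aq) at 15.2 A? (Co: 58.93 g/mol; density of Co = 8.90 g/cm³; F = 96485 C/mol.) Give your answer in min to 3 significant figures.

Plated area = 9.95 × 3.43 = 34.13 cm²
Volume = 34.13 × 34.5×10⁻⁴ cm = 0.1177 cm³
m(Co) = 0.1177 × 8.90 = 1.048 g
n(Co) = 1.048 / 58.93 = 0.01778 mol; n(e⁻) = 2 × 0.01778 = 0.03556 mol
Q = 0.03556 × 96485 = 3431 C
t = 3431 / 15.2 = 225.7 s = 3.76 min

3.76 min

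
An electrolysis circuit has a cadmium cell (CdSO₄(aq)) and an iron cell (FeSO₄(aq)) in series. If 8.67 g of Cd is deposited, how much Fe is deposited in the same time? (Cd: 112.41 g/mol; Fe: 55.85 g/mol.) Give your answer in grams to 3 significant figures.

4.31 g

n(Cd) = 8.67 / 112.41 = 0.07713 mol
Cd²⁺ + 2e⁻ → Cd, so n(e⁻) = 2 × 0.07713 = 0.1543 mol
The cells are in series, so the same charge (and hence the same n(e⁻) = 0.1543 mol) passes through both.
Fe²⁺ + 2e⁻ → Fe, so n(Fe) = 0.1543 / 2 = 0.07715 mol
m(Fe) = 0.07715 × 55.85 = 4.31 g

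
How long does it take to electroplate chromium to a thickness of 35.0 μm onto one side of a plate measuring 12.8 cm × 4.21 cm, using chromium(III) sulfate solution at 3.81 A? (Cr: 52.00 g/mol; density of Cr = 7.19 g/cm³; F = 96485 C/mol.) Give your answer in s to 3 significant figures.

1980 s

Plated area = 12.8 × 4.21 = 53.89 cm²
Volume = 53.89 × 35.0×10⁻⁴ cm = 0.1886 cm³
m(Cr) = 0.1886 × 7.19 = 1.356 g
n(Cr) = 1.356 / 52.00 = 0.02608 mol; n(e⁻) = 3 × 0.02608 = 0.07824 mol
Q = 0.07824 × 96485 = 7549 C
t = 7549 / 3.81 = 1981 s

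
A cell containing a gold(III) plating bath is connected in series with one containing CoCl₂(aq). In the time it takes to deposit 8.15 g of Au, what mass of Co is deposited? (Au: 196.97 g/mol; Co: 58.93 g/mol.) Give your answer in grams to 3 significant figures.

n(Au) = 8.15 / 196.97 = 0.04138 mol
Au³⁺ + 3e⁻ → Au, so n(e⁻) = 3 × 0.04138 = 0.1241 mol
Same current for the same time ⇒ same n(e⁻) = 0.1241 mol in both cells.
Co²⁺ + 2e⁻ → Co, so n(Co) = 0.1241 / 2 = 0.06205 mol
m(Co) = 0.06205 × 58.93 = 3.66 g

3.66 g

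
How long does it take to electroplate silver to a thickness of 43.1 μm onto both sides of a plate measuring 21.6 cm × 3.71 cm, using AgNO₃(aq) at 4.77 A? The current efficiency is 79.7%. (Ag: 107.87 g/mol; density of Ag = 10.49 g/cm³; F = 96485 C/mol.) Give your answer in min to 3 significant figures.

28.4 min

Plated area = 2 × 21.6 × 3.71 = 160.3 cm²
Volume = 160.3 × 43.1×10⁻⁴ cm = 0.6909 cm³
m(Ag) = 0.6909 × 10.49 = 7.248 g
n(Ag) = 7.248 / 107.87 = 0.06719 mol; n(e⁻) = 0.06719 mol
Q = 0.06719 × 96485 / 0.797 = 8134 C
t = 8134 / 4.77 = 1705 s = 28.4 min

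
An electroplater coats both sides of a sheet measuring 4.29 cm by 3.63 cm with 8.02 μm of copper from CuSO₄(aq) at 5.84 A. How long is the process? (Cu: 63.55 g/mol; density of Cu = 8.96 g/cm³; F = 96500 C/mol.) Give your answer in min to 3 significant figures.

1.94 min

Plated area = 2 × 4.29 × 3.63 = 31.15 cm²
Volume = 31.15 × 8.02×10⁻⁴ cm = 0.02498 cm³
m(Cu) = 0.02498 × 8.96 = 0.2238 g
n(Cu) = 0.2238 / 63.55 = 0.003522 mol; n(e⁻) = 2 × 0.003522 = 0.007044 mol
Q = 0.007044 × 96500 = 679.7 C
t = 679.7 / 5.84 = 116.4 s = 1.94 min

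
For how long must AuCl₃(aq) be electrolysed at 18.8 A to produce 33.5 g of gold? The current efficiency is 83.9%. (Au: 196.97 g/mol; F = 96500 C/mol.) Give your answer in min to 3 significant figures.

n(Au) = 33.5 / 196.97 = 0.1701 mol
Au³⁺ + 3e⁻ → Au, so n(e⁻) = 3 × 0.1701 = 0.5103 mol
Q = 0.5103 × 96500 / 0.839 = 58690 C
t = Q / I = 58690 / 18.8 = 3122 s = 52.0 min

52.0 min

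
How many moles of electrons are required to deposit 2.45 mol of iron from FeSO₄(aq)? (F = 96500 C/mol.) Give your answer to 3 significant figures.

4.90 mol

Fe²⁺ + 2e⁻ → Fe, so n(e⁻) = 2 × 2.45 = 4.900 mol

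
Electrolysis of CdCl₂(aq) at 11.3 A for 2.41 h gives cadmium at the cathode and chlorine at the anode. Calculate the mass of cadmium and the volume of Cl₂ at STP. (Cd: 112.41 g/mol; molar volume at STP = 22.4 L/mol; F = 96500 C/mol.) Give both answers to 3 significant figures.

Q = 11.3 × 8676 = 98040 C; n(e⁻) = 98040 / 96500 = 1.016 mol
Cathode: Cd²⁺ + 2e⁻ → Cd → n(Cd) = 1.016/2 = 0.5080 mol → 57.1 g
Anode: 2Cl⁻ → Cl₂ + 2e⁻ → n(Cl₂) = 1.016/2 = 0.5080 mol → 11.4 L

57.1 g Cd; 11.4 L Cl₂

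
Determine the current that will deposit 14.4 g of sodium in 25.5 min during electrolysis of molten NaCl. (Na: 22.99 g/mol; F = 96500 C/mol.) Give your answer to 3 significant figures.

n(Na) = 14.4 / 22.99 = 0.6264 mol
Na⁺ + e⁻ → Na, so n(e⁻) = 0.6264 mol
Q = 0.6264 × 96500 = 60450 C
I = Q / t = 60450 / 1530 s = 39.5 A

39.5 A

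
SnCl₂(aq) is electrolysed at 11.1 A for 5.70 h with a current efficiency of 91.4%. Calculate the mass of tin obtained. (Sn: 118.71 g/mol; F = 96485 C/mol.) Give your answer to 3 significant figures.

128 g

Q = 11.1 × 20520 = 2.278×10^5 C
n(e⁻) = 2.278×10^5 / 96485 = 2.361 mol
Sn²⁺ + 2e⁻ → Sn, so theoretical m(Sn) = 1.181 × 118.71 = 140.2 g
Actual mass = 91.4% × 140.2 = 128 g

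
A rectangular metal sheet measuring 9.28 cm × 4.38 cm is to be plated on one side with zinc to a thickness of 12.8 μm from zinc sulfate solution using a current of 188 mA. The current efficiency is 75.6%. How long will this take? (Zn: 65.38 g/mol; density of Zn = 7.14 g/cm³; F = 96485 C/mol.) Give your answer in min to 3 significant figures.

129 min

Plated area = 9.28 × 4.38 = 40.65 cm²
Volume = 40.65 × 12.8×10⁻⁴ cm = 0.05203 cm³
m(Zn) = 0.05203 × 7.14 = 0.3715 g
n(Zn) = 0.3715 / 65.38 = 0.005682 mol; n(e⁻) = 2 × 0.005682 = 0.01136 mol
Q = 0.01136 × 96485 / 0.756 = 1450 C
t = 1450 / 0.188 = 7713 s = 129 min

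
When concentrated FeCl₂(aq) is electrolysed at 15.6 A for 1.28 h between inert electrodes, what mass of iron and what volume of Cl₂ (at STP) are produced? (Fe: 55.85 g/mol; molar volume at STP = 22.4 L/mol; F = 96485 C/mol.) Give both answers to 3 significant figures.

Q = 15.6 × 4608 = 71880 C; n(e⁻) = 71880 / 96485 = 0.7450 mol
Cathode: Fe²⁺ + 2e⁻ → Fe → n(Fe) = 0.7450/2 = 0.3725 mol → 20.8 g
Anode: 2Cl⁻ → Cl₂ + 2e⁻ → n(Cl₂) = 0.7450/2 = 0.3725 mol → 8.34 L

20.8 g Fe; 8.34 L Cl₂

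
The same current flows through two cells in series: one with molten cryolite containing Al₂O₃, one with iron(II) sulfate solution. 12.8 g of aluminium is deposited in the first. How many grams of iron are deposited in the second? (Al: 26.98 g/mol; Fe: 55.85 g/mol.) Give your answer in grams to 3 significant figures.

n(Al) = 12.8 / 26.98 = 0.4744 mol
Al³⁺ + 3e⁻ → Al, so n(e⁻) = 3 × 0.4744 = 1.423 mol
In series, the same 1.423 mol of electrons flows through the second cell.
Fe²⁺ + 2e⁻ → Fe, so n(Fe) = 1.423 / 2 = 0.7115 mol
m(Fe) = 0.7115 × 55.85 = 39.7 g

39.7 g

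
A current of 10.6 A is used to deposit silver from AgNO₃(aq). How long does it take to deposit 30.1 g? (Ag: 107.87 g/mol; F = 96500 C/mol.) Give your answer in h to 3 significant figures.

n(Ag) = 30.1 / 107.87 = 0.2790 mol
Ag⁺ + e⁻ → Ag, so n(e⁻) = 0.2790 mol
Q = 0.2790 × 96500 = 26920 C
t = Q / I = 26920 / 10.6 = 2540 s = 0.706 h

0.706 h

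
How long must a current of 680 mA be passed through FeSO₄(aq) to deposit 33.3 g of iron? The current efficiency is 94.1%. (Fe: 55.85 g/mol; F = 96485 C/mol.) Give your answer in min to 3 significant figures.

n(Fe) = 33.3 / 55.85 = 0.5962 mol
Fe²⁺ + 2e⁻ → Fe, so n(e⁻) = 2 × 0.5962 = 1.192 mol
Q = 1.192 × 96485 / 0.941 = 1.222×10^5 C
t = Q / I = 1.222×10^5 / 0.680 = 1.797×10^5 s = 3000 min

3000 min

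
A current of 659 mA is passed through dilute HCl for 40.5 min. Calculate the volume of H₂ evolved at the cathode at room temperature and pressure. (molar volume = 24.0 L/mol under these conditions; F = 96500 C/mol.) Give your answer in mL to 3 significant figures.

Q = It = 0.659 × 2430 = 1601 C
Moles of electrons = 1601 / 96500 = 0.01659 mol
2H⁺ + 2e⁻ → H₂, so n(H₂) = 0.01659 / 2 = 0.008295 mol
V = 0.008295 × 24.0 = 0.1991 L
= 199 mL

199 mL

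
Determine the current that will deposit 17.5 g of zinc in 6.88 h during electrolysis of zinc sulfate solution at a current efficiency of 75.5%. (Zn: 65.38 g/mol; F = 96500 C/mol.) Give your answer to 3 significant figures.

n(Zn) = 17.5 / 65.38 = 0.2677 mol
Zn²⁺ + 2e⁻ → Zn, so n(e⁻) = 2 × 0.2677 = 0.5354 mol
Q = 0.5354 × 96500 / 0.755 = 68430 C
I = Q / t = 68430 / 24768 s = 2.76 A

2.76 A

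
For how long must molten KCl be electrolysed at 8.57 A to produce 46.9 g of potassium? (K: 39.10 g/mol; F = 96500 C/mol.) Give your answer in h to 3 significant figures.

3.75 h

n(K) = 46.9 / 39.10 = 1.199 mol
K⁺ + e⁻ → K, so n(e⁻) = 1.199 mol
Q = 1.199 × 96500 = 1.157×10^5 C
t = Q / I = 1.157×10^5 / 8.57 = 13500 s = 3.75 h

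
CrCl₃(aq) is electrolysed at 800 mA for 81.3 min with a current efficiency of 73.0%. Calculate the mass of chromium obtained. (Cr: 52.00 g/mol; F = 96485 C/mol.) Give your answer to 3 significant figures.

Q = 0.800 × 4878 = 3902 C
n(e⁻) = 3902 / 96485 = 0.04044 mol
Cr³⁺ + 3e⁻ → Cr, so theoretical m(Cr) = 0.01348 × 52.00 = 0.7010 g
Actual mass = 73.0% × 0.7010 = 0.512 g

0.512 g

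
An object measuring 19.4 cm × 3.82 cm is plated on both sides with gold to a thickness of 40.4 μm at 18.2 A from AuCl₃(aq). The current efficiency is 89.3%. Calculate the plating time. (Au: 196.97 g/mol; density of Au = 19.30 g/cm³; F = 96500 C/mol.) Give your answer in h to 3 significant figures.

0.290 h

Plated area = 2 × 19.4 × 3.82 = 148.2 cm²
Volume = 148.2 × 40.4×10⁻⁴ cm = 0.5987 cm³
m(Au) = 0.5987 × 19.30 = 11.55 g
n(Au) = 11.55 / 196.97 = 0.05864 mol; n(e⁻) = 3 × 0.05864 = 0.1759 mol
Q = 0.1759 × 96500 / 0.893 = 19010 C
t = 19010 / 18.2 = 1045 s = 0.290 h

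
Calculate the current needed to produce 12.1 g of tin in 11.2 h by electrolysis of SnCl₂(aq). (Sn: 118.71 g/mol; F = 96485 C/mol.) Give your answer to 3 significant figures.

n(Sn) = 12.1 / 118.71 = 0.1019 mol
Sn²⁺ + 2e⁻ → Sn, so n(e⁻) = 2 × 0.1019 = 0.2038 mol
Q = 0.2038 × 96485 = 19660 C
I = Q / t = 19660 / 40320 s = 0.488 A

0.488 A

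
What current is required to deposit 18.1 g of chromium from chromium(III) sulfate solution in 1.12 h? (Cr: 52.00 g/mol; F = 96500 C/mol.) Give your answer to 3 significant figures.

n(Cr) = 18.1 / 52.00 = 0.3481 mol
Cr³⁺ + 3e⁻ → Cr, so n(e⁻) = 3 × 0.3481 = 1.044 mol
Q = 1.044 × 96500 = 1.007×10^5 C
I = Q / t = 1.007×10^5 / 4032 s = 25.0 A

25.0 A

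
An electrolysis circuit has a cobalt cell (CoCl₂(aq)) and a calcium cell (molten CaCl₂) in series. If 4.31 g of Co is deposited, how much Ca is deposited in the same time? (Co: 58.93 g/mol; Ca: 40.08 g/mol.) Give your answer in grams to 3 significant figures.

2.93 g

n(Co) = 4.31 / 58.93 = 0.07314 mol
Co²⁺ + 2e⁻ → Co, so n(e⁻) = 2 × 0.07314 = 0.1463 mol
Since the cells are in series, n(e⁻) in the Ca cell is also 0.1463 mol.
Ca²⁺ + 2e⁻ → Ca, so n(Ca) = 0.1463 / 2 = 0.07315 mol
m(Ca) = 0.07315 × 40.08 = 2.93 g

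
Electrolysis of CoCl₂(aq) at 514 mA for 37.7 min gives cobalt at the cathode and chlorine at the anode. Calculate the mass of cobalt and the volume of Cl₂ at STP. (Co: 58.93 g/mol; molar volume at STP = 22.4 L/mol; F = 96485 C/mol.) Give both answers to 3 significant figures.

Q = 0.514 × 2262 = 1163 C; n(e⁻) = 1163 / 96485 = 0.01205 mol
Cathode: Co²⁺ + 2e⁻ → Co → n(Co) = 0.01205/2 = 0.006025 mol → 0.355 g
Anode: 2Cl⁻ → Cl₂ + 2e⁻ → n(Cl₂) = 0.01205/2 = 0.006025 mol → 0.135 L

0.355 g Co; 0.135 L Cl₂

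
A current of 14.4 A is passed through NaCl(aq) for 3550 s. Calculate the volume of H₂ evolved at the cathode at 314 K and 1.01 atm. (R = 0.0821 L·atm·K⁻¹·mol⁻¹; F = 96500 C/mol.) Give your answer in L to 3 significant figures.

6.76 L

Charge passed = 14.4 × 3550 = 51120 C
n(e⁻) = Q/F = 51120/96500 = 0.5297 mol
2H⁺ + 2e⁻ → H₂, so n(H₂) = 0.5297 / 2 = 0.2649 mol
V = nRT/P = 0.2649 × 0.0821 × 314 / 1.01 = 6.761 L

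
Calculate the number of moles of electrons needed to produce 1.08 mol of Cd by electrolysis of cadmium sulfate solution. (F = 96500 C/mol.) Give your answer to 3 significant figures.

Cd²⁺ + 2e⁻ → Cd, so n(e⁻) = 2 × 1.08 = 2.160 mol

2.16 mol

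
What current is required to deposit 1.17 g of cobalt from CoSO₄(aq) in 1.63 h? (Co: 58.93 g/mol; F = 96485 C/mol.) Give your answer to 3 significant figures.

n(Co) = 1.17 / 58.93 = 0.01985 mol
Co²⁺ + 2e⁻ → Co, so n(e⁻) = 2 × 0.01985 = 0.03970 mol
Q = 0.03970 × 96485 = 3830 C
I = Q / t = 3830 / 5868 s = 0.653 A

0.653 A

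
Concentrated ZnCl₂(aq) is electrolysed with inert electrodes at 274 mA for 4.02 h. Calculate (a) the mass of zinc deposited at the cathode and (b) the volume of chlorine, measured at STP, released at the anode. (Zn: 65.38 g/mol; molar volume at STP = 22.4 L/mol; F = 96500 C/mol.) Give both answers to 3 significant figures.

Q = 0.274 × 14472 = 3965 C; n(e⁻) = 3965 / 96500 = 0.04109 mol
Cathode: Zn²⁺ + 2e⁻ → Zn → n(Zn) = 0.04109/2 = 0.02055 mol → 1.34 g
Anode: 2Cl⁻ → Cl₂ + 2e⁻ → n(Cl₂) = 0.04109/2 = 0.02055 mol → 0.460 L

1.34 g Zn; 0.460 L Cl₂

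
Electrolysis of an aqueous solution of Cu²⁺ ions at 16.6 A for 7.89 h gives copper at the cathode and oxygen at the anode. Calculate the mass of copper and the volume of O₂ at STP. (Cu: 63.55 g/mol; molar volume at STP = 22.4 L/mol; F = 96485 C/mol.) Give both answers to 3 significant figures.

Q = 16.6 × 28404 = 4.715×10^5 C; n(e⁻) = 4.715×10^5 / 96485 = 4.887 mol
Cathode: Cu²⁺ + 2e⁻ → Cu → n(Cu) = 4.887/2 = 2.444 mol → 155 g
Anode: 2H₂O → O₂ + 4H⁺ + 4e⁻ → n(O₂) = 4.887/4 = 1.222 mol → 27.4 L

155 g Cu; 27.4 L O₂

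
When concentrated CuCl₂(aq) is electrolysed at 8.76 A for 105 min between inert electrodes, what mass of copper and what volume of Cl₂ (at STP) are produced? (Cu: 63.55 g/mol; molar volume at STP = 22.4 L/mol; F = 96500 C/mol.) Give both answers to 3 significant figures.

Q = 8.76 × 6300 = 55190 C; n(e⁻) = 55190 / 96500 = 0.5719 mol
Cathode: Cu²⁺ + 2e⁻ → Cu → n(Cu) = 0.5719/2 = 0.2860 mol → 18.2 g
Anode: 2Cl⁻ → Cl₂ + 2e⁻ → n(Cl₂) = 0.5719/2 = 0.2860 mol → 6.41 L

18.2 g Cu; 6.41 L Cl₂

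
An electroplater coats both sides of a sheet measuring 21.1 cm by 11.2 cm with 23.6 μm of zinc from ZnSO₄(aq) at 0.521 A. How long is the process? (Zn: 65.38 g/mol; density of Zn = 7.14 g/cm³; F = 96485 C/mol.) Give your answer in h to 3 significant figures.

12.5 h

Plated area = 2 × 21.1 × 11.2 = 472.6 cm²
Volume = 472.6 × 23.6×10⁻⁴ cm = 1.115 cm³
m(Zn) = 1.115 × 7.14 = 7.961 g
n(Zn) = 7.961 / 65.38 = 0.1218 mol; n(e⁻) = 2 × 0.1218 = 0.2436 mol
Q = 0.2436 × 96485 = 23500 C
t = 23500 / 0.521 = 45110 s = 12.5 h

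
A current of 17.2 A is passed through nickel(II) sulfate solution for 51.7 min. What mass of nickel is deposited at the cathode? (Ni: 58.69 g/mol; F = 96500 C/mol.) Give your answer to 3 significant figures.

16.2 g

Q = It = 17.2 × 3102 = 53350 C
n(e⁻) = Q/F = 53350/96500 = 0.5528 mol
Ni²⁺ + 2e⁻ → Ni, so n(Ni) = 0.5528 / 2 = 0.2764 mol
m = 0.2764 × 58.69 = 16.2 g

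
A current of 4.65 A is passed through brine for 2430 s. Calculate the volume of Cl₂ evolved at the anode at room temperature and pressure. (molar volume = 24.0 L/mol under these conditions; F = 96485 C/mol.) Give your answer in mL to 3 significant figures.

Q = It = 4.65 × 2430 = 11300 C
n(e⁻) = 11300 / 96485 = 0.1171 mol
2Cl⁻ → Cl₂ + 2e⁻, so n(Cl₂) = 0.1171 / 2 = 0.05855 mol
V = 0.05855 × 24.0 = 1.405 L
= 1410 mL

1410 mL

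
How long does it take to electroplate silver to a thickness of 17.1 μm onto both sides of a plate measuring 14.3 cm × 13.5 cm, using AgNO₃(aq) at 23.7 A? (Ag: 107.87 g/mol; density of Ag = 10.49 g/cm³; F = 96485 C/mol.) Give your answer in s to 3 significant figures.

261 s

Plated area = 2 × 14.3 × 13.5 = 386.1 cm²
Volume = 386.1 × 17.1×10⁻⁴ cm = 0.6602 cm³
m(Ag) = 0.6602 × 10.49 = 6.925 g
n(Ag) = 6.925 / 107.87 = 0.06420 mol; n(e⁻) = 0.06420 mol
Q = 0.06420 × 96485 = 6194 C
t = 6194 / 23.7 = 261.4 s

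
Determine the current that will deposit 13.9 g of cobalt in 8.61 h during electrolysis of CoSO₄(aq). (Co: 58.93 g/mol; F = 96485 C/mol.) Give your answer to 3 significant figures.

n(Co) = 13.9 / 58.93 = 0.2359 mol
Co²⁺ + 2e⁻ → Co, so n(e⁻) = 2 × 0.2359 = 0.4718 mol
Q = 0.4718 × 96485 = 45520 C
I = Q / t = 45520 / 30996 s = 1.47 A

1.47 A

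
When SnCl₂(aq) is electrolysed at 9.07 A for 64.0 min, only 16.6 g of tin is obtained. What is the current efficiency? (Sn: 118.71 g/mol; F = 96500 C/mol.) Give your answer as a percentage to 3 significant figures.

77.5%

Q = 9.07 × 3840 = 34830 C
n(e⁻) = 34830 / 96500 = 0.3609 mol
Sn²⁺ + 2e⁻ → Sn, so theoretical n(Sn) = 0.1805 mol → 21.43 g
Efficiency = 16.6 / 21.43 = 0.7746 = 77.5%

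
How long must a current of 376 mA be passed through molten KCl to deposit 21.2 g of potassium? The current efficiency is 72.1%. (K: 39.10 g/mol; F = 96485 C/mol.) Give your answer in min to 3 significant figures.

n(K) = 21.2 / 39.10 = 0.5422 mol
K⁺ + e⁻ → K, so n(e⁻) = 0.5422 mol
Q = 0.5422 × 96485 / 0.721 = 72560 C
t = Q / I = 72560 / 0.376 = 1.930×10^5 s = 3220 min

3220 min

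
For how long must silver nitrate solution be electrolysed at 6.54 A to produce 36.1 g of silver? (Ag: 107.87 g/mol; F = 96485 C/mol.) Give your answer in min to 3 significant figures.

n(Ag) = 36.1 / 107.87 = 0.3347 mol
Ag⁺ + e⁻ → Ag, so n(e⁻) = 0.3347 mol
Q = 0.3347 × 96485 = 32290 C
t = Q / I = 32290 / 6.54 = 4937 s = 82.3 min

82.3 min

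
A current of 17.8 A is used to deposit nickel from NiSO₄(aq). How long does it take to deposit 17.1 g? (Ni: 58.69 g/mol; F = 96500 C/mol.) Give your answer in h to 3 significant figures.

n(Ni) = 17.1 / 58.69 = 0.2914 mol
Ni²⁺ + 2e⁻ → Ni, so n(e⁻) = 2 × 0.2914 = 0.5828 mol
Q = 0.5828 × 96500 = 56240 C
t = Q / I = 56240 / 17.8 = 3160 s = 0.878 h

0.878 h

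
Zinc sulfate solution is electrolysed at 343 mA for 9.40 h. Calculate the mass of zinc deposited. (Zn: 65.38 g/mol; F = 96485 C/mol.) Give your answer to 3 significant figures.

Q = It = 0.343 × 33840 = 11610 C
n(e⁻) = 11610 / 96485 = 0.1203 mol
Zn²⁺ + 2e⁻ → Zn, so n(Zn) = 0.1203 / 2 = 0.06015 mol
m = 0.06015 × 65.38 = 3.93 g

3.93 g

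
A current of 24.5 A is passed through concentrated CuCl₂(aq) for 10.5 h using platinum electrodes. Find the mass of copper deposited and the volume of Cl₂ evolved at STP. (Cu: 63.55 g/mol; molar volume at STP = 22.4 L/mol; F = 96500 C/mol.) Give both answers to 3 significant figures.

305 g Cu; 107 L Cl₂

Q = 24.5 × 37800 = 9.261×10^5 C; n(e⁻) = 9.261×10^5 / 96500 = 9.597 mol
Cathode: Cu²⁺ + 2e⁻ → Cu → n(Cu) = 9.597/2 = 4.799 mol → 305 g
Anode: 2Cl⁻ → Cl₂ + 2e⁻ → n(Cl₂) = 9.597/2 = 4.799 mol → 107 L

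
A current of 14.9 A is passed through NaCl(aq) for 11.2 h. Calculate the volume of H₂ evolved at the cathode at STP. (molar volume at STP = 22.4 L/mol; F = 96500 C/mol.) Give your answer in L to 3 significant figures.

Q = 14.9 A × 40320 s = 6.008×10^5 C
n(e⁻) = Q/F = 6.008×10^5/96500 = 6.226 mol
2H⁺ + 2e⁻ → H₂, so n(H₂) = 6.226 / 2 = 3.113 mol
V = 3.113 × 22.4 = 69.73 L

69.7 L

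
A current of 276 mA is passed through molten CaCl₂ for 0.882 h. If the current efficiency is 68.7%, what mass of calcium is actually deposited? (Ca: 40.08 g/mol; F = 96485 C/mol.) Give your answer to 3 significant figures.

0.125 g

Q = 0.276 × 3175.2 = 876.4 C
n(e⁻) = 876.4 / 96485 = 0.009083 mol
Ca²⁺ + 2e⁻ → Ca, so theoretical m(Ca) = 0.004542 × 40.08 = 0.1820 g
Actual mass = 68.7% × 0.1820 = 0.125 g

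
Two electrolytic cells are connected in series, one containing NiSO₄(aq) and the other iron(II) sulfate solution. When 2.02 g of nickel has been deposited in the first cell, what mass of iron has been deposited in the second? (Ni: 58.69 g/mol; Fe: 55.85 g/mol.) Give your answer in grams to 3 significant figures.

n(Ni) = 2.02 / 58.69 = 0.03442 mol
Ni²⁺ + 2e⁻ → Ni, so n(e⁻) = 2 × 0.03442 = 0.06884 mol
In series, the same 0.06884 mol of electrons flows through the second cell.
Fe²⁺ + 2e⁻ → Fe, so n(Fe) = 0.06884 / 2 = 0.03442 mol
m(Fe) = 0.03442 × 55.85 = 1.92 g

1.92 g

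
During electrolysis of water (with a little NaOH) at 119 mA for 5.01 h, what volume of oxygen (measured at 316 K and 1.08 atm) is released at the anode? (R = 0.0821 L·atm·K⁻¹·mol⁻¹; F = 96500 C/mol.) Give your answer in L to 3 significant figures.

0.134 L

Charge passed = 0.119 × 18036 = 2146 C
n(e⁻) = Q/F = 2146/96500 = 0.02224 mol
2H₂O → O₂ + 4H⁺ + 4e⁻, so n(O₂) = 0.02224 / 4 = 0.005560 mol
V = nRT/P = 0.005560 × 0.0821 × 316 / 1.08 = 0.1336 L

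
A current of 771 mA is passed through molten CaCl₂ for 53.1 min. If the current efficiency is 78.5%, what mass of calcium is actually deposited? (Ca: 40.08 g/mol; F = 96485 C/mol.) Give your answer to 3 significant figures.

Q = 0.771 × 3186 = 2456 C
n(e⁻) = 2456 / 96485 = 0.02545 mol
Ca²⁺ + 2e⁻ → Ca, so theoretical m(Ca) = 0.01273 × 40.08 = 0.5102 g
Actual mass = 78.5% × 0.5102 = 0.401 g

0.401 g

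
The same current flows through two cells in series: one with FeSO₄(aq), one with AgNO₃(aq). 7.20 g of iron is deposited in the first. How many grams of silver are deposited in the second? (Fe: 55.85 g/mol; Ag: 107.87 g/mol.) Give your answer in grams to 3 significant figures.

27.8 g

n(Fe) = 7.20 / 55.85 = 0.1289 mol
Fe²⁺ + 2e⁻ → Fe, so n(e⁻) = 2 × 0.1289 = 0.2578 mol
In series, the same 0.2578 mol of electrons flows through the second cell.
Ag⁺ + e⁻ → Ag, so n(Ag) = 0.2578 mol
m(Ag) = 0.2578 × 107.87 = 27.8 g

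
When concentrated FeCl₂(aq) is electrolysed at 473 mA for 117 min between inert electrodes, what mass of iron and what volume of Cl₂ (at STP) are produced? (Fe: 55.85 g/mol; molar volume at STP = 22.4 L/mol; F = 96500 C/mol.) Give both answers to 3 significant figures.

Q = 0.473 × 7020 = 3320 C; n(e⁻) = 3320 / 96500 = 0.03440 mol
Cathode: Fe²⁺ + 2e⁻ → Fe → n(Fe) = 0.03440/2 = 0.01720 mol → 0.961 g
Anode: 2Cl⁻ → Cl₂ + 2e⁻ → n(Cl₂) = 0.03440/2 = 0.01720 mol → 0.385 L

0.961 g Fe; 0.385 L Cl₂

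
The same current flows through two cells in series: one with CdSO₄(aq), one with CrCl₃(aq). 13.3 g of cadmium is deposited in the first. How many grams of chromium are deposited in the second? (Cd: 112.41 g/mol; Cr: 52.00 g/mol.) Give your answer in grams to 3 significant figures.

n(Cd) = 13.3 / 112.41 = 0.1183 mol
Cd²⁺ + 2e⁻ → Cd, so n(e⁻) = 2 × 0.1183 = 0.2366 mol
The cells are in series, so the same charge (and hence the same n(e⁻) = 0.2366 mol) passes through both.
Cr³⁺ + 3e⁻ → Cr, so n(Cr) = 0.2366 / 3 = 0.07887 mol
m(Cr) = 0.07887 × 52.00 = 4.10 g

4.10 g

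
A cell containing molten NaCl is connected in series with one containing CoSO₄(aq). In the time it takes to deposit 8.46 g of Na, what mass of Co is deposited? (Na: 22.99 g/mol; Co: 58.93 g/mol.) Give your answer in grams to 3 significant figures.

10.8 g

n(Na) = 8.46 / 22.99 = 0.3680 mol
Na⁺ + e⁻ → Na, so n(e⁻) = 0.3680 mol
In series, the same 0.3680 mol of electrons flows through the second cell.
Co²⁺ + 2e⁻ → Co, so n(Co) = 0.3680 / 2 = 0.1840 mol
m(Co) = 0.1840 × 58.93 = 10.8 g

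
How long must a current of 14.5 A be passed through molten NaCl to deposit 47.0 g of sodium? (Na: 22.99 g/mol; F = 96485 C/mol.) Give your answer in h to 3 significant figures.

n(Na) = 47.0 / 22.99 = 2.044 mol
Na⁺ + e⁻ → Na, so n(e⁻) = 2.044 mol
Q = 2.044 × 96485 = 1.972×10^5 C
t = Q / I = 1.972×10^5 / 14.5 = 13600 s = 3.78 h

3.78 h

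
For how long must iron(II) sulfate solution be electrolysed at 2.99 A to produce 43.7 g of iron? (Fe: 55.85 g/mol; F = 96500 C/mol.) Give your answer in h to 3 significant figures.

14.0 h

n(Fe) = 43.7 / 55.85 = 0.7825 mol
Fe²⁺ + 2e⁻ → Fe, so n(e⁻) = 2 × 0.7825 = 1.565 mol
Q = 1.565 × 96500 = 1.510×10^5 C
t = Q / I = 1.510×10^5 / 2.99 = 50500 s = 14.0 h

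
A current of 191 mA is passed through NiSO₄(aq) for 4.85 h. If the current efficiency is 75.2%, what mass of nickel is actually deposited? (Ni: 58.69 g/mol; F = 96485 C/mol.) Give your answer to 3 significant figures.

0.763 g

Q = 0.191 × 17460 = 3335 C
n(e⁻) = 3335 / 96485 = 0.03456 mol
Ni²⁺ + 2e⁻ → Ni, so theoretical m(Ni) = 0.01728 × 58.69 = 1.014 g
Actual mass = 75.2% × 1.014 = 0.763 g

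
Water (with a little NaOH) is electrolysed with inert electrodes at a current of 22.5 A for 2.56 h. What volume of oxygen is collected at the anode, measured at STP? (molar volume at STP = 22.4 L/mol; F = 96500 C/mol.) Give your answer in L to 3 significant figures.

Q = It = 22.5 × 9216 = 2.074×10^5 C
n(e⁻) = 2.074×10^5 / 96500 = 2.149 mol
2H₂O → O₂ + 4H⁺ + 4e⁻, so n(O₂) = 2.149 / 4 = 0.5373 mol
V = 0.5373 × 22.4 = 12.04 L

12.0 L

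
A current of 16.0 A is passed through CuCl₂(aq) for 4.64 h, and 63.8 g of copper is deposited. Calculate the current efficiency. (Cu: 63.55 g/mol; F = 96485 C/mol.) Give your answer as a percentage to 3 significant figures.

72.5%

Q = 16.0 × 16704 = 2.673×10^5 C
n(e⁻) = 2.673×10^5 / 96485 = 2.770 mol
Cu²⁺ + 2e⁻ → Cu, so theoretical n(Cu) = 1.385 mol → 88.02 g
Efficiency = 63.8 / 88.02 = 0.7248 = 72.5%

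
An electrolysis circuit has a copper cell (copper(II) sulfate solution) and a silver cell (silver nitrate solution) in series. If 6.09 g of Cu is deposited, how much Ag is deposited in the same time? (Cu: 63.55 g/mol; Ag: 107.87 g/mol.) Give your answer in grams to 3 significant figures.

n(Cu) = 6.09 / 63.55 = 0.09583 mol
Cu²⁺ + 2e⁻ → Cu, so n(e⁻) = 2 × 0.09583 = 0.1917 mol
The cells are in series, so the same charge (and hence the same n(e⁻) = 0.1917 mol) passes through both.
Ag⁺ + e⁻ → Ag, so n(Ag) = 0.1917 mol
m(Ag) = 0.1917 × 107.87 = 20.7 g

20.7 g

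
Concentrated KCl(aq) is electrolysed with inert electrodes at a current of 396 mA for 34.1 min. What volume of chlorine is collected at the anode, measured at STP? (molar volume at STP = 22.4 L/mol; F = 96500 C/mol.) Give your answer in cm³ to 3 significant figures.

94.0 cm³

Charge passed = 0.396 × 2046 = 810.2 C
n(e⁻) = Q/F = 810.2/96500 = 0.008396 mol
2Cl⁻ → Cl₂ + 2e⁻, so n(Cl₂) = 0.008396 / 2 = 0.004198 mol
V = 0.004198 × 22.4 = 0.09404 L
= 94.0 cm³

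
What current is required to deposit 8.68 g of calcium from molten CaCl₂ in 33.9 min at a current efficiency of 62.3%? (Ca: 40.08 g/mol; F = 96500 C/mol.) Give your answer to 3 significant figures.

n(Ca) = 8.68 / 40.08 = 0.2166 mol
Ca²⁺ + 2e⁻ → Ca, so n(e⁻) = 2 × 0.2166 = 0.4332 mol
Q = 0.4332 × 96500 / 0.623 = 67100 C
I = Q / t = 67100 / 2034 s = 33.0 A

33.0 A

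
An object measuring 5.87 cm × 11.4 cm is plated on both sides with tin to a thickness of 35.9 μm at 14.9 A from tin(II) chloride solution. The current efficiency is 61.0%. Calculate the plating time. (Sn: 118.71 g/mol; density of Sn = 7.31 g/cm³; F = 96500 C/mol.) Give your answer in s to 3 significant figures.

628 s

Plated area = 2 × 5.87 × 11.4 = 133.8 cm²
Volume = 133.8 × 35.9×10⁻⁴ cm = 0.4803 cm³
m(Sn) = 0.4803 × 7.31 = 3.511 g
n(Sn) = 3.511 / 118.71 = 0.02958 mol; n(e⁻) = 2 × 0.02958 = 0.05916 mol
Q = 0.05916 × 96500 / 0.610 = 9359 C
t = 9359 / 14.9 = 628.1 s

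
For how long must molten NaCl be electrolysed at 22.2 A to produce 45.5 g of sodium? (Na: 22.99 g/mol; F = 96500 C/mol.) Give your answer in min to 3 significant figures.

n(Na) = 45.5 / 22.99 = 1.979 mol
Na⁺ + e⁻ → Na, so n(e⁻) = 1.979 mol
Q = 1.979 × 96500 = 1.910×10^5 C
t = Q / I = 1.910×10^5 / 22.2 = 8604 s = 143 min

143 min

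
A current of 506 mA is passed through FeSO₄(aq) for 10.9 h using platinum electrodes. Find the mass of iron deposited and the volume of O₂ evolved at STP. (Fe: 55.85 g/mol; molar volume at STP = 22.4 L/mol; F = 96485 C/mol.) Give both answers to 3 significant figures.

Q = 0.506 × 39240 = 19860 C; n(e⁻) = 19860 / 96485 = 0.2058 mol
Cathode: Fe²⁺ + 2e⁻ → Fe → n(Fe) = 0.2058/2 = 0.1029 mol → 5.75 g
Anode: 2H₂O → O₂ + 4H⁺ + 4e⁻ → n(O₂) = 0.2058/4 = 0.05145 mol → 1.15 L

5.75 g Fe; 1.15 L O₂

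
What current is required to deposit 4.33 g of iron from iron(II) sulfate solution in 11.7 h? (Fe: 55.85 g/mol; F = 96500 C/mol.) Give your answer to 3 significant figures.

0.355 A

n(Fe) = 4.33 / 55.85 = 0.07753 mol
Fe²⁺ + 2e⁻ → Fe, so n(e⁻) = 2 × 0.07753 = 0.1551 mol
Q = 0.1551 × 96500 = 14970 C
I = Q / t = 14970 / 42120 s = 0.355 A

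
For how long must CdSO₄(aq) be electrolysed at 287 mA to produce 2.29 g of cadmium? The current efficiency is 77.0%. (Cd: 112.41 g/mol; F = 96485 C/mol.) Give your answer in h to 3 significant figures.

n(Cd) = 2.29 / 112.41 = 0.02037 mol
Cd²⁺ + 2e⁻ → Cd, so n(e⁻) = 2 × 0.02037 = 0.04074 mol
Q = 0.04074 × 96485 / 0.770 = 5105 C
t = Q / I = 5105 / 0.287 = 17790 s = 4.94 h

4.94 h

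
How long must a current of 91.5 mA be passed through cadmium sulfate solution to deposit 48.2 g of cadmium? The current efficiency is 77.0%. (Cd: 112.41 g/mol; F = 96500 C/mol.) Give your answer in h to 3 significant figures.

326 h

n(Cd) = 48.2 / 112.41 = 0.4288 mol
Cd²⁺ + 2e⁻ → Cd, so n(e⁻) = 2 × 0.4288 = 0.8576 mol
Q = 0.8576 × 96500 / 0.770 = 1.075×10^5 C
t = Q / I = 1.075×10^5 / 0.0915 = 1.175×10^6 s = 326 h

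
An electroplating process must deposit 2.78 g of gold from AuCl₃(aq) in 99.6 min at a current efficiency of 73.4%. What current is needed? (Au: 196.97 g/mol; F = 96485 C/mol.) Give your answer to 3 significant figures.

n(Au) = 2.78 / 196.97 = 0.01411 mol
Au³⁺ + 3e⁻ → Au, so n(e⁻) = 3 × 0.01411 = 0.04233 mol
Q = 0.04233 × 96485 / 0.734 = 5564 C
I = Q / t = 5564 / 5976 s = 0.931 A

0.931 A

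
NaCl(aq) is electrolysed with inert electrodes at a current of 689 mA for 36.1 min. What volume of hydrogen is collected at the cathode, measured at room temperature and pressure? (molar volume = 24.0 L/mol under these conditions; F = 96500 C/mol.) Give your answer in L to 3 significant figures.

0.186 L

Q = It = 0.689 × 2166 = 1492 C
n(e⁻) = Q/F = 1492/96500 = 0.01546 mol
2H⁺ + 2e⁻ → H₂, so n(H₂) = 0.01546 / 2 = 0.007730 mol
V = 0.007730 × 24.0 = 0.1855 L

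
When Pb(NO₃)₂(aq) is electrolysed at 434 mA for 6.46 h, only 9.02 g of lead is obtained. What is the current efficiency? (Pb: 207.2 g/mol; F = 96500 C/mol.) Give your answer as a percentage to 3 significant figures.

83.2%

Q = 0.434 × 23256 = 10090 C
n(e⁻) = 10090 / 96500 = 0.1046 mol
Pb²⁺ + 2e⁻ → Pb, so theoretical n(Pb) = 0.05230 mol → 10.84 g
Efficiency = 9.02 / 10.84 = 0.8321 = 83.2%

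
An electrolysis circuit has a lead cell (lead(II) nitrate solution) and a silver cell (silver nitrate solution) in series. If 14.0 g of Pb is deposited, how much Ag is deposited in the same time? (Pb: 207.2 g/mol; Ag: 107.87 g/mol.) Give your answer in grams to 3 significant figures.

n(Pb) = 14.0 / 207.2 = 0.06757 mol
Pb²⁺ + 2e⁻ → Pb, so n(e⁻) = 2 × 0.06757 = 0.1351 mol
Same current for the same time ⇒ same n(e⁻) = 0.1351 mol in both cells.
Ag⁺ + e⁻ → Ag, so n(Ag) = 0.1351 mol
m(Ag) = 0.1351 × 107.87 = 14.6 g

14.6 g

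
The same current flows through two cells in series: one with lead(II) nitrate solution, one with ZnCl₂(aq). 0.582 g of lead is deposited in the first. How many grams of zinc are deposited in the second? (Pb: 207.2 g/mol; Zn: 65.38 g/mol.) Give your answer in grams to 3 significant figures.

0.184 g

n(Pb) = 0.582 / 207.2 = 0.002809 mol
Pb²⁺ + 2e⁻ → Pb, so n(e⁻) = 2 × 0.002809 = 0.005618 mol
The cells are in series, so the same charge (and hence the same n(e⁻) = 0.005618 mol) passes through both.
Zn²⁺ + 2e⁻ → Zn, so n(Zn) = 0.005618 / 2 = 0.002809 mol
m(Zn) = 0.002809 × 65.38 = 0.184 g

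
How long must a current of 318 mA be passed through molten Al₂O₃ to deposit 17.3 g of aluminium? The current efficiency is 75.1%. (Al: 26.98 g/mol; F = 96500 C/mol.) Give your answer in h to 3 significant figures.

n(Al) = 17.3 / 26.98 = 0.6412 mol
Al³⁺ + 3e⁻ → Al, so n(e⁻) = 3 × 0.6412 = 1.924 mol
Q = 1.924 × 96500 / 0.751 = 2.472×10^5 C
t = Q / I = 2.472×10^5 / 0.318 = 7.774×10^5 s = 216 h

216 h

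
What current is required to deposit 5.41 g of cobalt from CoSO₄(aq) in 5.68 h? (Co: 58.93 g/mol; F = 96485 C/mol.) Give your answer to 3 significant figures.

0.866 A

n(Co) = 5.41 / 58.93 = 0.09180 mol
Co²⁺ + 2e⁻ → Co, so n(e⁻) = 2 × 0.09180 = 0.1836 mol
Q = 0.1836 × 96485 = 17710 C
I = Q / t = 17710 / 20448 s = 0.866 A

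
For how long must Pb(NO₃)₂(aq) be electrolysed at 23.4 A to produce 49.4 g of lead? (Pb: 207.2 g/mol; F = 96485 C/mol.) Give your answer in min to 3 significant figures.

32.8 min

n(Pb) = 49.4 / 207.2 = 0.2384 mol
Pb²⁺ + 2e⁻ → Pb, so n(e⁻) = 2 × 0.2384 = 0.4768 mol
Q = 0.4768 × 96485 = 46000 C
t = Q / I = 46000 / 23.4 = 1966 s = 32.8 min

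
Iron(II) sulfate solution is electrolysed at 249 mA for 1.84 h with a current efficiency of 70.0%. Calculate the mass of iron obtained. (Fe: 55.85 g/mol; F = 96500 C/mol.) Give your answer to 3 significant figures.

Q = 0.249 × 6624 = 1649 C
n(e⁻) = 1649 / 96500 = 0.01709 mol
Fe²⁺ + 2e⁻ → Fe, so theoretical m(Fe) = 0.008545 × 55.85 = 0.4772 g
Actual mass = 70.0% × 0.4772 = 0.334 g

0.334 g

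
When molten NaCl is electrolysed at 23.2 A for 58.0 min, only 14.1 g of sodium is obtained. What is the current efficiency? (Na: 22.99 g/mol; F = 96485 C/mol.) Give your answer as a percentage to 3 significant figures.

Q = 23.2 × 3480 = 80740 C
n(e⁻) = 80740 / 96485 = 0.8368 mol
Na⁺ + e⁻ → Na, so theoretical n(Na) = 0.8368 mol → 19.24 g
Efficiency = 14.1 / 19.24 = 0.7328 = 73.3%

73.3%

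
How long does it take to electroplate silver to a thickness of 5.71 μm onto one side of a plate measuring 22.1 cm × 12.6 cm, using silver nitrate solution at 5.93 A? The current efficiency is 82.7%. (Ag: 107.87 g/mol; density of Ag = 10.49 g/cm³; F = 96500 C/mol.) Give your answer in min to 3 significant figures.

5.07 min

Plated area = 22.1 × 12.6 = 278.5 cm²
Volume = 278.5 × 5.71×10⁻⁴ cm = 0.1590 cm³
m(Ag) = 0.1590 × 10.49 = 1.668 g
n(Ag) = 1.668 / 107.87 = 0.01546 mol; n(e⁻) = 0.01546 mol
Q = 0.01546 × 96500 / 0.827 = 1804 C
t = 1804 / 5.93 = 304.2 s = 5.07 min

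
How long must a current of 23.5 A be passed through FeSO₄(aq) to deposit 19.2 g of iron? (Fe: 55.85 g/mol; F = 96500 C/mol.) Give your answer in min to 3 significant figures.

47.1 min

n(Fe) = 19.2 / 55.85 = 0.3438 mol
Fe²⁺ + 2e⁻ → Fe, so n(e⁻) = 2 × 0.3438 = 0.6876 mol
Q = 0.6876 × 96500 = 66350 C
t = Q / I = 66350 / 23.5 = 2823 s = 47.1 min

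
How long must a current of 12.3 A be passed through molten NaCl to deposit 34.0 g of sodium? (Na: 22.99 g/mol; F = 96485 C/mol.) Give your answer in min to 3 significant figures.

193 min

n(Na) = 34.0 / 22.99 = 1.479 mol
Na⁺ + e⁻ → Na, so n(e⁻) = 1.479 mol
Q = 1.479 × 96485 = 1.427×10^5 C
t = Q / I = 1.427×10^5 / 12.3 = 11600 s = 193 min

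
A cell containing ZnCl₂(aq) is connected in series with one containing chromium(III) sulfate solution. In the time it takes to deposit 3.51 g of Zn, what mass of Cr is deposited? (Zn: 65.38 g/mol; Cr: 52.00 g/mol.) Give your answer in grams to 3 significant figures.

n(Zn) = 3.51 / 65.38 = 0.05369 mol
Zn²⁺ + 2e⁻ → Zn, so n(e⁻) = 2 × 0.05369 = 0.1074 mol
Since the cells are in series, n(e⁻) in the Cr cell is also 0.1074 mol.
Cr³⁺ + 3e⁻ → Cr, so n(Cr) = 0.1074 / 3 = 0.03580 mol
m(Cr) = 0.03580 × 52.00 = 1.86 g

1.86 g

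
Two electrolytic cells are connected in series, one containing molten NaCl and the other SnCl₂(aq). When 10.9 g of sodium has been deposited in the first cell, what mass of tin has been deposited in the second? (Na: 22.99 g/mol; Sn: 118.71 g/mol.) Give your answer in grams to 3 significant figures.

n(Na) = 10.9 / 22.99 = 0.4741 mol
Na⁺ + e⁻ → Na, so n(e⁻) = 0.4741 mol
Since the cells are in series, n(e⁻) in the Sn cell is also 0.4741 mol.
Sn²⁺ + 2e⁻ → Sn, so n(Sn) = 0.4741 / 2 = 0.2371 mol
m(Sn) = 0.2371 × 118.71 = 28.1 g

28.1 g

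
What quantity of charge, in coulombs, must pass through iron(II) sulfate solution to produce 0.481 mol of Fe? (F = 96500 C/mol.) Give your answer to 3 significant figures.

Fe²⁺ + 2e⁻ → Fe, so n(e⁻) = 2 × 0.481 = 0.9620 mol
Q = 0.9620 × 96500 = 92830 C

92800 C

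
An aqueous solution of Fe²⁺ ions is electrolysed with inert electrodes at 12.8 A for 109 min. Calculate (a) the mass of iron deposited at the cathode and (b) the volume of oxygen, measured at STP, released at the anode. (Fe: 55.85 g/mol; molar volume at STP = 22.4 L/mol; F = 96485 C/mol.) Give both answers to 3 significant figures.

Q = 12.8 × 6540 = 83710 C; n(e⁻) = 83710 / 96485 = 0.8676 mol
Cathode: Fe²⁺ + 2e⁻ → Fe → n(Fe) = 0.8676/2 = 0.4338 mol → 24.2 g
Anode: 2H₂O → O₂ + 4H⁺ + 4e⁻ → n(O₂) = 0.8676/4 = 0.2169 mol → 4.86 L

24.2 g Fe; 4.86 L O₂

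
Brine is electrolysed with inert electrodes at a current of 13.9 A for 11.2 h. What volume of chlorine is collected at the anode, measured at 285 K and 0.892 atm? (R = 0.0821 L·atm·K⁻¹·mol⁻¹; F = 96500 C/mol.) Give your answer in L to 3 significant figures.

Charge passed = 13.9 × 40320 = 5.604×10^5 C
Moles of electrons = 5.604×10^5 / 96500 = 5.807 mol
2Cl⁻ → Cl₂ + 2e⁻, so n(Cl₂) = 5.807 / 2 = 2.904 mol
V = nRT/P = 2.904 × 0.0821 × 285 / 0.892 = 76.18 L

76.2 L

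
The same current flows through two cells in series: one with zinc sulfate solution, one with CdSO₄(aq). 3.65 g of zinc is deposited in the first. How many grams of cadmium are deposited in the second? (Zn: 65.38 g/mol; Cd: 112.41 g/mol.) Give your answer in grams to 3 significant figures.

6.28 g

n(Zn) = 3.65 / 65.38 = 0.05583 mol
Zn²⁺ + 2e⁻ → Zn, so n(e⁻) = 2 × 0.05583 = 0.1117 mol
Since the cells are in series, n(e⁻) in the Cd cell is also 0.1117 mol.
Cd²⁺ + 2e⁻ → Cd, so n(Cd) = 0.1117 / 2 = 0.05585 mol
m(Cd) = 0.05585 × 112.41 = 6.28 g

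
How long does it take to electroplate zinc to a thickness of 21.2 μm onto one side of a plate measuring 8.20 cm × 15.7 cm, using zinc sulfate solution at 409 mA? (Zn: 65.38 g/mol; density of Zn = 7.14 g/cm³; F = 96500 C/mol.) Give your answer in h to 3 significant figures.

3.91 h

Plated area = 8.20 × 15.7 = 128.7 cm²
Volume = 128.7 × 21.2×10⁻⁴ cm = 0.2728 cm³
m(Zn) = 0.2728 × 7.14 = 1.948 g
n(Zn) = 1.948 / 65.38 = 0.02980 mol; n(e⁻) = 2 × 0.02980 = 0.05960 mol
Q = 0.05960 × 96500 = 5751 C
t = 5751 / 0.409 = 14060 s = 3.91 h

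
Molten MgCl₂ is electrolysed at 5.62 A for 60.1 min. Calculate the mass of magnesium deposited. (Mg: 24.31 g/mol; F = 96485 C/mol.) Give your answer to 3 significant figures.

2.55 g

Q = 5.62 A × 3606 s = 20270 C
n(e⁻) = 20270 / 96485 = 0.2101 mol
Mg²⁺ + 2e⁻ → Mg, so n(Mg) = 0.2101 / 2 = 0.1051 mol
m = 0.1051 × 24.31 = 2.55 g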